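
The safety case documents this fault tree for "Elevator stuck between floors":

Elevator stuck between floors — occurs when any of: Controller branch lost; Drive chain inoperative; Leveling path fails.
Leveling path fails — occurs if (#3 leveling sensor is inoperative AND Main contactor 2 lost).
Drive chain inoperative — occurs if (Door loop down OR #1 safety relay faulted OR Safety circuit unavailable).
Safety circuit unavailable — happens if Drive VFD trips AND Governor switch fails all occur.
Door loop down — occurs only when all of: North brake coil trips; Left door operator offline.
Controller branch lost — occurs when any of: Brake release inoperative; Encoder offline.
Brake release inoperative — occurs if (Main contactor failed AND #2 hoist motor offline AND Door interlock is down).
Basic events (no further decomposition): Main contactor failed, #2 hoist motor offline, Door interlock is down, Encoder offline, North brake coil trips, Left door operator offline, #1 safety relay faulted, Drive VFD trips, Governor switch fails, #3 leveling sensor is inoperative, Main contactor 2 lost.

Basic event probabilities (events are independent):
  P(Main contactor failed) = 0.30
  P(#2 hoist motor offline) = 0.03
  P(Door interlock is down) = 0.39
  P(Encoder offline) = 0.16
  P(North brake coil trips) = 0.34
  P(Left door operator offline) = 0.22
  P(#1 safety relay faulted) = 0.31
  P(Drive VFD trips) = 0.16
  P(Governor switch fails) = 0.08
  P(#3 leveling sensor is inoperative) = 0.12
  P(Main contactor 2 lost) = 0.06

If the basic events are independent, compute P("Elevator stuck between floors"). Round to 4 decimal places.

0.4763

P(Brake release inoperative) [AND] = 0.30 × 0.03 × 0.39 = 0.003510
P(Controller branch lost) [OR] = 1 − (1−0.003510) × (1−0.16) = 0.162948
P(Door loop down) [AND] = 0.34 × 0.22 = 0.074800
P(Safety circuit unavailable) [AND] = 0.16 × 0.08 = 0.012800
P(Drive chain inoperative) [OR] = 1 − (1−0.074800) × (1−0.31) × (1−0.012800) = 0.369783
P(Leveling path fails) [AND] = 0.12 × 0.06 = 0.007200
P(Elevator stuck between floors) [OR] = 1 − (1−0.162948) × (1−0.369783) × (1−0.007200) = 0.476274
Rounded to 4 decimal places: P(Elevator stuck between floors) ≈ 0.4763.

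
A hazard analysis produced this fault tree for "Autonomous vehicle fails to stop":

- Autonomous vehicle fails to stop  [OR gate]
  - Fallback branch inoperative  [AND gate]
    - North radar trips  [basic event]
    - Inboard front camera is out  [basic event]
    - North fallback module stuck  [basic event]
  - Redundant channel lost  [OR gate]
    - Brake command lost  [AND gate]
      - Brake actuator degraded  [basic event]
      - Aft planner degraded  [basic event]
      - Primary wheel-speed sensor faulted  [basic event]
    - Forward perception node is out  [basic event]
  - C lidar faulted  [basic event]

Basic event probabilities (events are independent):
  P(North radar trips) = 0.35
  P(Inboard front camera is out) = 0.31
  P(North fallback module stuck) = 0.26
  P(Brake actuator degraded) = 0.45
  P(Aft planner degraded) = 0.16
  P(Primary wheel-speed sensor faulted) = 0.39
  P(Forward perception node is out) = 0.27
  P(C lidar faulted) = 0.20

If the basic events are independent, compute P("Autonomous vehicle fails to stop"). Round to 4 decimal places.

0.4484

P(Fallback branch inoperative) [AND] = 0.35 × 0.31 × 0.26 = 0.028210
P(Brake command lost) [AND] = 0.45 × 0.16 × 0.39 = 0.028080
P(Redundant channel lost) [OR] = 1 − (1−0.028080) × (1−0.27) = 0.290498
P(Autonomous vehicle fails to stop) [OR] = 1 − (1−0.028210) × (1−0.290498) × (1−0.20) = 0.448410
Rounded to 4 decimal places: P(Autonomous vehicle fails to stop) ≈ 0.4484.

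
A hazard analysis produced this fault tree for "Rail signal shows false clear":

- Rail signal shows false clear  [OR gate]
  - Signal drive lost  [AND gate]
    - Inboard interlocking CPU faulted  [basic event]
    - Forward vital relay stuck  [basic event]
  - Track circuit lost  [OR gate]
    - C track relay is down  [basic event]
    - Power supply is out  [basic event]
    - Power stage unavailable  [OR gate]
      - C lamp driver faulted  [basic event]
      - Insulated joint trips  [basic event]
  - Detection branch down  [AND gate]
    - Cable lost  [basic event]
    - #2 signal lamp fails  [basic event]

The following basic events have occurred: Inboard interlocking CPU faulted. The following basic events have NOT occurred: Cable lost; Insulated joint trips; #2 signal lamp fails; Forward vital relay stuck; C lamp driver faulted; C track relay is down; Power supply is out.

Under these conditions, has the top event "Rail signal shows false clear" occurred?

Signal drive lost [AND]: Inboard interlocking CPU faulted=occurs, Forward vital relay stuck=not → not all inputs occur → does not occur.
Power stage unavailable [OR]: C lamp driver faulted=not, Insulated joint trips=not → no input occurs → does not occur.
Track circuit lost [OR]: C track relay is down=not, Power supply is out=not, Power stage unavailable=not → no input occurs → does not occur.
Detection branch down [AND]: Cable lost=not, #2 signal lamp fails=not → not all inputs occur → does not occur.
Rail signal shows false clear [OR]: Signal drive lost=not, Track circuit lost=not, Detection branch down=not → no input occurs → does not occur.

No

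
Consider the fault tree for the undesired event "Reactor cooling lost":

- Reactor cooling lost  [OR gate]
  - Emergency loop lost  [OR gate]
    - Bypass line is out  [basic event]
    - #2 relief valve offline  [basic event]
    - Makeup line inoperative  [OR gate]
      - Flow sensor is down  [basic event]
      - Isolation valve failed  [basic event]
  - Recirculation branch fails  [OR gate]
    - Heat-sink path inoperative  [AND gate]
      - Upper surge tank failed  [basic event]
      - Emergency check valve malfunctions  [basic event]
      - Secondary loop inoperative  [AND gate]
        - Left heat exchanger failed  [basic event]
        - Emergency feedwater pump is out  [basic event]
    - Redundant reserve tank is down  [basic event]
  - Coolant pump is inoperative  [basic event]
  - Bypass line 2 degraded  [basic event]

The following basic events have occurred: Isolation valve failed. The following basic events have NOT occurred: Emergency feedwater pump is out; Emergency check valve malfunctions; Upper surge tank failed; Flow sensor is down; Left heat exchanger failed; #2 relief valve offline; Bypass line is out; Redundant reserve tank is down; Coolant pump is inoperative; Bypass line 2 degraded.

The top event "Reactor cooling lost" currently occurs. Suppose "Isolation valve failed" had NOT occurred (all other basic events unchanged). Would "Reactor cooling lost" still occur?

No

Counterfactual: set "Isolation valve failed" to not occurred.
Makeup line inoperative [OR]: Flow sensor is down=not, Isolation valve failed=not → no input occurs → does not occur.
Emergency loop lost [OR]: Bypass line is out=not, #2 relief valve offline=not, Makeup line inoperative=not → no input occurs → does not occur.
Secondary loop inoperative [AND]: Left heat exchanger failed=not, Emergency feedwater pump is out=not → not all inputs occur → does not occur.
Heat-sink path inoperative [AND]: Upper surge tank failed=not, Emergency check valve malfunctions=not, Secondary loop inoperative=not → not all inputs occur → does not occur.
Recirculation branch fails [OR]: Heat-sink path inoperative=not, Redundant reserve tank is down=not → no input occurs → does not occur.
Reactor cooling lost [OR]: Emergency loop lost=not, Recirculation branch fails=not, Coolant pump is inoperative=not, Bypass line 2 degraded=not → no input occurs → does not occur.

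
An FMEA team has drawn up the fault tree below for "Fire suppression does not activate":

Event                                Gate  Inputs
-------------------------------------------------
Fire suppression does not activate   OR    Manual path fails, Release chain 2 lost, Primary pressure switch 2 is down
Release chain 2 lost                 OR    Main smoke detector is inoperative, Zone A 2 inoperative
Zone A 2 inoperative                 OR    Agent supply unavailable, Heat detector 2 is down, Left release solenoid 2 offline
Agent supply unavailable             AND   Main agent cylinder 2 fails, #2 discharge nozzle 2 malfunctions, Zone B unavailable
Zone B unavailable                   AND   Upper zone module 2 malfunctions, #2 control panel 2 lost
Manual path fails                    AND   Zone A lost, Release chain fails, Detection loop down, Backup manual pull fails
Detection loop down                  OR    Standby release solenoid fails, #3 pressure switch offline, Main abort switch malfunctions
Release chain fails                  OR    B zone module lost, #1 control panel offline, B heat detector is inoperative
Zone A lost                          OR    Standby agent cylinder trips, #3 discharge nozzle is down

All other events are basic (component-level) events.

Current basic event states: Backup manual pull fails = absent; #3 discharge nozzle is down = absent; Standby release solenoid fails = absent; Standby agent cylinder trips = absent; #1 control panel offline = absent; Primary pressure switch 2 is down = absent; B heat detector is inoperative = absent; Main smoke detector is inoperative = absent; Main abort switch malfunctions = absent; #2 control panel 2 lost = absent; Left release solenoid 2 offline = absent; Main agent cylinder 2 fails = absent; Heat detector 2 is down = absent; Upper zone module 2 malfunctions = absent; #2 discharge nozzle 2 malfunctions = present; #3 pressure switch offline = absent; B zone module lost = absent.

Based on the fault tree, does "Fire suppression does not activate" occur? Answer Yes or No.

Zone A lost [OR]: Standby agent cylinder trips=not, #3 discharge nozzle is down=not → no input occurs → does not occur.
Release chain fails [OR]: B zone module lost=not, #1 control panel offline=not, B heat detector is inoperative=not → no input occurs → does not occur.
Detection loop down [OR]: Standby release solenoid fails=not, #3 pressure switch offline=not, Main abort switch malfunctions=not → no input occurs → does not occur.
Manual path fails [AND]: Zone A lost=not, Release chain fails=not, Detection loop down=not, Backup manual pull fails=not → not all inputs occur → does not occur.
Zone B unavailable [AND]: Upper zone module 2 malfunctions=not, #2 control panel 2 lost=not → not all inputs occur → does not occur.
Agent supply unavailable [AND]: Main agent cylinder 2 fails=not, #2 discharge nozzle 2 malfunctions=occurs, Zone B unavailable=not → not all inputs occur → does not occur.
Zone A 2 inoperative [OR]: Agent supply unavailable=not, Heat detector 2 is down=not, Left release solenoid 2 offline=not → no input occurs → does not occur.
Release chain 2 lost [OR]: Main smoke detector is inoperative=not, Zone A 2 inoperative=not → no input occurs → does not occur.
Fire suppression does not activate [OR]: Manual path fails=not, Release chain 2 lost=not, Primary pressure switch 2 is down=not → no input occurs → does not occur.

No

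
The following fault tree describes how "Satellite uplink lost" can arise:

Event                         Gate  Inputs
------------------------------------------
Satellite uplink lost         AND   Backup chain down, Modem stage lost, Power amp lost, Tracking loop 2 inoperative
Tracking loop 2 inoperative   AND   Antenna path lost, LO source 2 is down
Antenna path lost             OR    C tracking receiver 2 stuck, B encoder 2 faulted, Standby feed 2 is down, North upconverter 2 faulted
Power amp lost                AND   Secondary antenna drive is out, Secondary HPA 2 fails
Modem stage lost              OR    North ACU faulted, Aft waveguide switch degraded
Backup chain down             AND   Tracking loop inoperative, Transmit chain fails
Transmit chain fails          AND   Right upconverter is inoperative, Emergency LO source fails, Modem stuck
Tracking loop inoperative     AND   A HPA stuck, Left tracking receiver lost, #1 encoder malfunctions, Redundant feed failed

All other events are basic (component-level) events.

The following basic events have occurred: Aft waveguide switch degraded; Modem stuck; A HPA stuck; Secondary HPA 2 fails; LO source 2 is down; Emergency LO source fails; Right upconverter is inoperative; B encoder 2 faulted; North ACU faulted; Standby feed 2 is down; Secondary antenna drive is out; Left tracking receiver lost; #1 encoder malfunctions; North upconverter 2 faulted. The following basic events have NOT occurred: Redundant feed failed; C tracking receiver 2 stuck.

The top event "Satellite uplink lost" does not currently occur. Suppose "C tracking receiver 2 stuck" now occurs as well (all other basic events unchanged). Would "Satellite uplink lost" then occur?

Counterfactual: set "C tracking receiver 2 stuck" to occurred.
Tracking loop inoperative [AND]: A HPA stuck=occurs, Left tracking receiver lost=occurs, #1 encoder malfunctions=occurs, Redundant feed failed=not → not all inputs occur → does not occur.
Transmit chain fails [AND]: Right upconverter is inoperative=occurs, Emergency LO source fails=occurs, Modem stuck=occurs → all inputs occur → occurs.
Backup chain down [AND]: Tracking loop inoperative=not, Transmit chain fails=occurs → not all inputs occur → does not occur.
Modem stage lost [OR]: North ACU faulted=occurs, Aft waveguide switch degraded=occurs → at least one input occurs → occurs.
Power amp lost [AND]: Secondary antenna drive is out=occurs, Secondary HPA 2 fails=occurs → all inputs occur → occurs.
Antenna path lost [OR]: C tracking receiver 2 stuck=occurs, B encoder 2 faulted=occurs, Standby feed 2 is down=occurs, North upconverter 2 faulted=occurs → at least one input occurs → occurs.
Tracking loop 2 inoperative [AND]: Antenna path lost=occurs, LO source 2 is down=occurs → all inputs occur → occurs.
Satellite uplink lost [AND]: Backup chain down=not, Modem stage lost=occurs, Power amp lost=occurs, Tracking loop 2 inoperative=occurs → not all inputs occur → does not occur.

No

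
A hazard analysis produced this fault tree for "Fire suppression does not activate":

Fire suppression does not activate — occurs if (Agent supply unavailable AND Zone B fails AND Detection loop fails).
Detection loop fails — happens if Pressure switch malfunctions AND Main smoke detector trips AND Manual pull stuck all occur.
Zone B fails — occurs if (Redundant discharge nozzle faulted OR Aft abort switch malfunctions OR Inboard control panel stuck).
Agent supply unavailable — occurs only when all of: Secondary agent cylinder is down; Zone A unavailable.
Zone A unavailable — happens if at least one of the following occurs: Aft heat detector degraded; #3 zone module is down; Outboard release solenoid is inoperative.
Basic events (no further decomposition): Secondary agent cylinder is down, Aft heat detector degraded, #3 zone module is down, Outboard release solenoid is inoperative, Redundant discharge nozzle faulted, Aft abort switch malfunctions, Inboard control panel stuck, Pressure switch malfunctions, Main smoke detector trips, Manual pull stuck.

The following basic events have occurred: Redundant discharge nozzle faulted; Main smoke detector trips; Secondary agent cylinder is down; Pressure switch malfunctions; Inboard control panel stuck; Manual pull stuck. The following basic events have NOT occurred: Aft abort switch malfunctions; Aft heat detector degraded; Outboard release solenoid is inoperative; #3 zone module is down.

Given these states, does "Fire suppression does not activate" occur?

No

Zone A unavailable [OR]: Aft heat detector degraded=not, #3 zone module is down=not, Outboard release solenoid is inoperative=not → no input occurs → does not occur.
Agent supply unavailable [AND]: Secondary agent cylinder is down=occurs, Zone A unavailable=not → not all inputs occur → does not occur.
Zone B fails [OR]: Redundant discharge nozzle faulted=occurs, Aft abort switch malfunctions=not, Inboard control panel stuck=occurs → at least one input occurs → occurs.
Detection loop fails [AND]: Pressure switch malfunctions=occurs, Main smoke detector trips=occurs, Manual pull stuck=occurs → all inputs occur → occurs.
Fire suppression does not activate [AND]: Agent supply unavailable=not, Zone B fails=occurs, Detection loop fails=occurs → not all inputs occur → does not occur.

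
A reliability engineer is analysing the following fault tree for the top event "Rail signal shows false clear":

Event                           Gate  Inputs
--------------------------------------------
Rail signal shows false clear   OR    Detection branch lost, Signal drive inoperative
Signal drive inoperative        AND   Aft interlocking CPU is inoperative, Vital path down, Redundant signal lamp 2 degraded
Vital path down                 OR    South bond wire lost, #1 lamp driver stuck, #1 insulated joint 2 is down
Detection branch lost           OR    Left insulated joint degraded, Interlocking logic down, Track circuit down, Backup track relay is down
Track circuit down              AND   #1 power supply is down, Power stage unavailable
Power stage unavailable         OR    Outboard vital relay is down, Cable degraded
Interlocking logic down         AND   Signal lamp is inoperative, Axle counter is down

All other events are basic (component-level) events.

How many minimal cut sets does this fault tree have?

8

Interlocking logic down [AND]: one cut set from each child combined → 1 × 1 = 1 cut set(s).
Power stage unavailable [OR]: union of children's cut sets → 2 cut set(s).
Track circuit down [AND]: one cut set from each child combined → 1 × 2 = 2 cut set(s).
Detection branch lost [OR]: union of children's cut sets → 5 cut set(s).
Vital path down [OR]: union of children's cut sets → 3 cut set(s).
Signal drive inoperative [AND]: one cut set from each child combined → 1 × 3 × 1 = 3 cut set(s).
Rail signal shows false clear [OR]: union of children's cut sets → 8 cut set(s).
Minimal cut sets: {Left insulated joint degraded}; {Axle counter is down, Signal lamp is inoperative}; {#1 power supply is down, Outboard vital relay is down}; {#1 power supply is down, Cable degraded}; {Backup track relay is down}; {Aft interlocking CPU is inoperative, Redundant signal lamp 2 degraded, South bond wire lost}; {#1 lamp driver stuck, Aft interlocking CPU is inoperative, Redundant signal lamp 2 degraded}; {#1 insulated joint 2 is down, Aft interlocking CPU is inoperative, Redundant signal lamp 2 degraded}.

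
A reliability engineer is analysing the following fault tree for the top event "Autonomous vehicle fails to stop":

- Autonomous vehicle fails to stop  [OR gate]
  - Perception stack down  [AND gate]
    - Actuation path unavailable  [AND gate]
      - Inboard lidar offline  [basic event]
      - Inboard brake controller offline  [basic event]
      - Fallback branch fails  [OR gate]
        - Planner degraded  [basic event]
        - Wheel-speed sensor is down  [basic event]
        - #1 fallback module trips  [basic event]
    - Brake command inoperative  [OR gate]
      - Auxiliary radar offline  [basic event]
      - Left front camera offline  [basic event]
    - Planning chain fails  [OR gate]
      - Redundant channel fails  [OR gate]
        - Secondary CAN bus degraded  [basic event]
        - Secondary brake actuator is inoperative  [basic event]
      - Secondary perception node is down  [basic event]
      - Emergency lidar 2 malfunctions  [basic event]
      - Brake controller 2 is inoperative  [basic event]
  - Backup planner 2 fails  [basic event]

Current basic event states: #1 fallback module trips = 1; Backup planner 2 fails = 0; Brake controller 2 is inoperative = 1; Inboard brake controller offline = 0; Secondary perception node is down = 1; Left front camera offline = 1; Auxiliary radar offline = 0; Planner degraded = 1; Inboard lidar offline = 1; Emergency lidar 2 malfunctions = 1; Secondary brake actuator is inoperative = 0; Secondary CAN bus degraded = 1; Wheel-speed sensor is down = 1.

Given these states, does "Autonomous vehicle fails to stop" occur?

No

Fallback branch fails [OR]: Planner degraded=occurs, Wheel-speed sensor is down=occurs, #1 fallback module trips=occurs → at least one input occurs → occurs.
Actuation path unavailable [AND]: Inboard lidar offline=occurs, Inboard brake controller offline=not, Fallback branch fails=occurs → not all inputs occur → does not occur.
Brake command inoperative [OR]: Auxiliary radar offline=not, Left front camera offline=occurs → at least one input occurs → occurs.
Redundant channel fails [OR]: Secondary CAN bus degraded=occurs, Secondary brake actuator is inoperative=not → at least one input occurs → occurs.
Planning chain fails [OR]: Redundant channel fails=occurs, Secondary perception node is down=occurs, Emergency lidar 2 malfunctions=occurs, Brake controller 2 is inoperative=occurs → at least one input occurs → occurs.
Perception stack down [AND]: Actuation path unavailable=not, Brake command inoperative=occurs, Planning chain fails=occurs → not all inputs occur → does not occur.
Autonomous vehicle fails to stop [OR]: Perception stack down=not, Backup planner 2 fails=not → no input occurs → does not occur.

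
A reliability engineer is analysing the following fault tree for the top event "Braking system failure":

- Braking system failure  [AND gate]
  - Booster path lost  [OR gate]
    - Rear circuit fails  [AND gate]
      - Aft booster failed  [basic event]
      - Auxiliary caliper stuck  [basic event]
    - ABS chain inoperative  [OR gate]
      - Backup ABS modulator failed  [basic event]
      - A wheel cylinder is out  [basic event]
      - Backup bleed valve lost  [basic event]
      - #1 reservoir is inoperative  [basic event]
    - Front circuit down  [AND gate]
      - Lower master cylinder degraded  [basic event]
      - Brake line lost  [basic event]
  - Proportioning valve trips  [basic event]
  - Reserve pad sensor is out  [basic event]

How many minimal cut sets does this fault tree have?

6

Rear circuit fails [AND]: one cut set from each child combined → 1 × 1 = 1 cut set(s).
ABS chain inoperative [OR]: union of children's cut sets → 4 cut set(s).
Front circuit down [AND]: one cut set from each child combined → 1 × 1 = 1 cut set(s).
Booster path lost [OR]: union of children's cut sets → 6 cut set(s).
Braking system failure [AND]: one cut set from each child combined → 6 × 1 × 1 = 6 cut set(s).
Minimal cut sets: {Aft booster failed, Auxiliary caliper stuck, Proportioning valve trips, Reserve pad sensor is out}; {Backup ABS modulator failed, Proportioning valve trips, Reserve pad sensor is out}; {A wheel cylinder is out, Proportioning valve trips, Reserve pad sensor is out}; {Backup bleed valve lost, Proportioning valve trips, Reserve pad sensor is out}; {#1 reservoir is inoperative, Proportioning valve trips, Reserve pad sensor is out}; {Brake line lost, Lower master cylinder degraded, Proportioning valve trips, Reserve pad sensor is out}.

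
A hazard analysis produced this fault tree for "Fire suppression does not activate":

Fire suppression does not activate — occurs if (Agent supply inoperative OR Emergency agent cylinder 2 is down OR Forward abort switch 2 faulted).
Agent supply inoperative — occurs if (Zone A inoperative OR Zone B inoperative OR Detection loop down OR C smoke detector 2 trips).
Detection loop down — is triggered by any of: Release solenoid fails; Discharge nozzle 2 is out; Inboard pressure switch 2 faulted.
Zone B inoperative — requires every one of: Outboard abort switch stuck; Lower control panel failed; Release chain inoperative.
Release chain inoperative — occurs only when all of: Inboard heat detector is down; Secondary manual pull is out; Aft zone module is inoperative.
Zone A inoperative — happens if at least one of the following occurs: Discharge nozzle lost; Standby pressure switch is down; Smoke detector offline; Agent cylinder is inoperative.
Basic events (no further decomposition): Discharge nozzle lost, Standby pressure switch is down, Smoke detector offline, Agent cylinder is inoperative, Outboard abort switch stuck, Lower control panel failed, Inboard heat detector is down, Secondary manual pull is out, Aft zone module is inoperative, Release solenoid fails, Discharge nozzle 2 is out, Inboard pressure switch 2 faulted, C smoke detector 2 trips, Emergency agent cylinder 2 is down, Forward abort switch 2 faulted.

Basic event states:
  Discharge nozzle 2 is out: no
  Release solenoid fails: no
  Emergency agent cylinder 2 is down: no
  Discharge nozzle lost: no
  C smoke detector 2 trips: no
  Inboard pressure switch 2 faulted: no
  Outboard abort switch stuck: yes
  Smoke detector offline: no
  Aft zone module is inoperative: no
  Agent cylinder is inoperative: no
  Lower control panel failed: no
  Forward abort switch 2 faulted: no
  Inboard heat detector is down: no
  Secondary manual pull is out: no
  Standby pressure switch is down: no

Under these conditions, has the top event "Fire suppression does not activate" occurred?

Zone A inoperative [OR]: Discharge nozzle lost=not, Standby pressure switch is down=not, Smoke detector offline=not, Agent cylinder is inoperative=not → no input occurs → does not occur.
Release chain inoperative [AND]: Inboard heat detector is down=not, Secondary manual pull is out=not, Aft zone module is inoperative=not → not all inputs occur → does not occur.
Zone B inoperative [AND]: Outboard abort switch stuck=occurs, Lower control panel failed=not, Release chain inoperative=not → not all inputs occur → does not occur.
Detection loop down [OR]: Release solenoid fails=not, Discharge nozzle 2 is out=not, Inboard pressure switch 2 faulted=not → no input occurs → does not occur.
Agent supply inoperative [OR]: Zone A inoperative=not, Zone B inoperative=not, Detection loop down=not, C smoke detector 2 trips=not → no input occurs → does not occur.
Fire suppression does not activate [OR]: Agent supply inoperative=not, Emergency agent cylinder 2 is down=not, Forward abort switch 2 faulted=not → no input occurs → does not occur.

No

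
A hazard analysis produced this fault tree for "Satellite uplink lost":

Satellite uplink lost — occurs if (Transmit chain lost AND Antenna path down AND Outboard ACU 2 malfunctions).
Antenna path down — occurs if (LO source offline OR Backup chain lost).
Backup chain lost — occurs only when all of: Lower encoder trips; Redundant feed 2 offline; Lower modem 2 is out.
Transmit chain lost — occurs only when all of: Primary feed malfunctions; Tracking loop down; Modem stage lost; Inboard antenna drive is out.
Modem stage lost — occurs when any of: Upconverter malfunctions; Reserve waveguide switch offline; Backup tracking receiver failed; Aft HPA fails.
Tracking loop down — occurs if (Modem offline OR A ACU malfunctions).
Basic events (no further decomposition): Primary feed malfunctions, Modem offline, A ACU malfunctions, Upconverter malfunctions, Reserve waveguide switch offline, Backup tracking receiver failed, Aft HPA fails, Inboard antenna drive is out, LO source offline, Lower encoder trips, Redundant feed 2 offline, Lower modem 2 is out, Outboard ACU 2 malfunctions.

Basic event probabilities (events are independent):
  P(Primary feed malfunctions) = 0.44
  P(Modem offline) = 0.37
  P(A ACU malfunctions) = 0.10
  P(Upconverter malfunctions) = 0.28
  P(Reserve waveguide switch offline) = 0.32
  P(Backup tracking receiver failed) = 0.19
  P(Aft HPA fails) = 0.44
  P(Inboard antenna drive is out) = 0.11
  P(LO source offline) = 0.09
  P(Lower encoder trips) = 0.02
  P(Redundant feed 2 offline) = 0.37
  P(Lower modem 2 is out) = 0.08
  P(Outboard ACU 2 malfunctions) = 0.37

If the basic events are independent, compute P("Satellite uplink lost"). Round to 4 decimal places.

0.0005

P(Tracking loop down) [OR] = 1 − (1−0.37) × (1−0.10) = 0.433000
P(Modem stage lost) [OR] = 1 − (1−0.28) × (1−0.32) × (1−0.19) × (1−0.44) = 0.777917
P(Transmit chain lost) [AND] = 0.44 × 0.433000 × 0.777917 × 0.11 = 0.016303
P(Backup chain lost) [AND] = 0.02 × 0.37 × 0.08 = 0.000592
P(Antenna path down) [OR] = 1 − (1−0.09) × (1−0.000592) = 0.090539
P(Satellite uplink lost) [AND] = 0.016303 × 0.090539 × 0.37 = 0.000546
Rounded to 4 decimal places: P(Satellite uplink lost) ≈ 0.0005.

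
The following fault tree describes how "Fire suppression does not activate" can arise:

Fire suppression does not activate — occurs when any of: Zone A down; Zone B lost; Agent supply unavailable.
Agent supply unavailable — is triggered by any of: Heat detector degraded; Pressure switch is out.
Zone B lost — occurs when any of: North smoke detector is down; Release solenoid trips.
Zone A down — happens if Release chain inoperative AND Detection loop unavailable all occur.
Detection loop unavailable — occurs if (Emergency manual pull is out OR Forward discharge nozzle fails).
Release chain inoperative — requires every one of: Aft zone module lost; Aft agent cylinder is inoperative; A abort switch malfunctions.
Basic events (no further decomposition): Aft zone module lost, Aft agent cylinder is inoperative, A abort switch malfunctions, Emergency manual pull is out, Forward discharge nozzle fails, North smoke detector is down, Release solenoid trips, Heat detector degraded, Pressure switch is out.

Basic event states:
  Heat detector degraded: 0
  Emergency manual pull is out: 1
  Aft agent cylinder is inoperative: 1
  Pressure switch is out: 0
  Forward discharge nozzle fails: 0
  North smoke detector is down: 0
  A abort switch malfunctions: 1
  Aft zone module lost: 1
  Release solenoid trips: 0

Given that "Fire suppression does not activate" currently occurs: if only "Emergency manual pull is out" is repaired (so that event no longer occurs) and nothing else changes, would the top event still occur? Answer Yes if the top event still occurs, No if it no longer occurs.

Counterfactual: set "Emergency manual pull is out" to not occurred.
Release chain inoperative [AND]: Aft zone module lost=occurs, Aft agent cylinder is inoperative=occurs, A abort switch malfunctions=occurs → all inputs occur → occurs.
Detection loop unavailable [OR]: Emergency manual pull is out=not, Forward discharge nozzle fails=not → no input occurs → does not occur.
Zone A down [AND]: Release chain inoperative=occurs, Detection loop unavailable=not → not all inputs occur → does not occur.
Zone B lost [OR]: North smoke detector is down=not, Release solenoid trips=not → no input occurs → does not occur.
Agent supply unavailable [OR]: Heat detector degraded=not, Pressure switch is out=not → no input occurs → does not occur.
Fire suppression does not activate [OR]: Zone A down=not, Zone B lost=not, Agent supply unavailable=not → no input occurs → does not occur.

No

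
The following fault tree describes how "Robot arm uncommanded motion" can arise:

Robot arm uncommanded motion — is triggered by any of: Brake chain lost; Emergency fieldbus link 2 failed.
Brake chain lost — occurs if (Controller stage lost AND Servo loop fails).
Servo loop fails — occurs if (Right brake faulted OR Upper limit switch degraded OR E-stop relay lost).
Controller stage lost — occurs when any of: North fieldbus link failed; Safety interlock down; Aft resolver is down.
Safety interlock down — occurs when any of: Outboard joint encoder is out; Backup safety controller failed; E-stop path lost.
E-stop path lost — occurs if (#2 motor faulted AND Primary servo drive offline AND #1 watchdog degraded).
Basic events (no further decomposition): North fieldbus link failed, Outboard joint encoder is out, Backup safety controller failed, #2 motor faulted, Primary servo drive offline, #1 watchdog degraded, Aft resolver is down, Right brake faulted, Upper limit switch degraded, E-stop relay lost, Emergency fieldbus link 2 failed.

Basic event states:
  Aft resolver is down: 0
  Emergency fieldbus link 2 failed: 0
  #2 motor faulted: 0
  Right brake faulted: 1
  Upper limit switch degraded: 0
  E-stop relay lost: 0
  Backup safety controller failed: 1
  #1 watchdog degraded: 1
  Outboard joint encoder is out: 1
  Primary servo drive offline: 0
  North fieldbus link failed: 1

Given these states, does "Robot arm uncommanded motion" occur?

E-stop path lost [AND]: #2 motor faulted=not, Primary servo drive offline=not, #1 watchdog degraded=occurs → not all inputs occur → does not occur.
Safety interlock down [OR]: Outboard joint encoder is out=occurs, Backup safety controller failed=occurs, E-stop path lost=not → at least one input occurs → occurs.
Controller stage lost [OR]: North fieldbus link failed=occurs, Safety interlock down=occurs, Aft resolver is down=not → at least one input occurs → occurs.
Servo loop fails [OR]: Right brake faulted=occurs, Upper limit switch degraded=not, E-stop relay lost=not → at least one input occurs → occurs.
Brake chain lost [AND]: Controller stage lost=occurs, Servo loop fails=occurs → all inputs occur → occurs.
Robot arm uncommanded motion [OR]: Brake chain lost=occurs, Emergency fieldbus link 2 failed=not → at least one input occurs → occurs.

Yes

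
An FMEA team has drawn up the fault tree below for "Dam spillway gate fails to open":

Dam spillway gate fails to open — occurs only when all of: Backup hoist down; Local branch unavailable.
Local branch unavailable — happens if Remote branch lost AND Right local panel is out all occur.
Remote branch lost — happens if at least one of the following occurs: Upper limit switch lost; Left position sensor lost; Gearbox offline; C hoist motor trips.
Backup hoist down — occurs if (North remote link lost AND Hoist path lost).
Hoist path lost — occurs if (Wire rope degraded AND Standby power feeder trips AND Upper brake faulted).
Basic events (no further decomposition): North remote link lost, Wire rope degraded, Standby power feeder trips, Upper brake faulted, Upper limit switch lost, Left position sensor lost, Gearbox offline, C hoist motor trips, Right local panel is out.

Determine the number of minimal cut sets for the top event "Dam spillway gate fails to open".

4

Hoist path lost [AND]: one cut set from each child combined → 1 × 1 × 1 = 1 cut set(s).
Backup hoist down [AND]: one cut set from each child combined → 1 × 1 = 1 cut set(s).
Remote branch lost [OR]: union of children's cut sets → 4 cut set(s).
Local branch unavailable [AND]: one cut set from each child combined → 4 × 1 = 4 cut set(s).
Dam spillway gate fails to open [AND]: one cut set from each child combined → 1 × 4 = 4 cut set(s).
Minimal cut sets: {North remote link lost, Right local panel is out, Standby power feeder trips, Upper brake faulted, Upper limit switch lost, Wire rope degraded}; {Left position sensor lost, North remote link lost, Right local panel is out, Standby power feeder trips, Upper brake faulted, Wire rope degraded}; {Gearbox offline, North remote link lost, Right local panel is out, Standby power feeder trips, Upper brake faulted, Wire rope degraded}; {C hoist motor trips, North remote link lost, Right local panel is out, Standby power feeder trips, Upper brake faulted, Wire rope degraded}.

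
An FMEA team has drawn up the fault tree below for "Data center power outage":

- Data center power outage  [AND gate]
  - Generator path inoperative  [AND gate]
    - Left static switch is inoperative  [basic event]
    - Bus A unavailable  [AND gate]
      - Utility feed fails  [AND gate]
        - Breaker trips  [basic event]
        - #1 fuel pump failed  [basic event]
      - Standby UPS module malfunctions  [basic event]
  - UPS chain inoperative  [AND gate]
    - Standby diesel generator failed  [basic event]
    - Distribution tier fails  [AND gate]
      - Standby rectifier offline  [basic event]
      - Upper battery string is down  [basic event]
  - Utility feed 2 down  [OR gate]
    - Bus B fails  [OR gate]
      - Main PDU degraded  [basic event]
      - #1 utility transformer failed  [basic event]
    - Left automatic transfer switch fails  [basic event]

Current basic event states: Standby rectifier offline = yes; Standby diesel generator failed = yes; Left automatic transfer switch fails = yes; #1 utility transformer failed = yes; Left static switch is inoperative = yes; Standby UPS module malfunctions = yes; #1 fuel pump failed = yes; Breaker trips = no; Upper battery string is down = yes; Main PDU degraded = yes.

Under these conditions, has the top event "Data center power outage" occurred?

No

Utility feed fails [AND]: Breaker trips=not, #1 fuel pump failed=occurs → not all inputs occur → does not occur.
Bus A unavailable [AND]: Utility feed fails=not, Standby UPS module malfunctions=occurs → not all inputs occur → does not occur.
Generator path inoperative [AND]: Left static switch is inoperative=occurs, Bus A unavailable=not → not all inputs occur → does not occur.
Distribution tier fails [AND]: Standby rectifier offline=occurs, Upper battery string is down=occurs → all inputs occur → occurs.
UPS chain inoperative [AND]: Standby diesel generator failed=occurs, Distribution tier fails=occurs → all inputs occur → occurs.
Bus B fails [OR]: Main PDU degraded=occurs, #1 utility transformer failed=occurs → at least one input occurs → occurs.
Utility feed 2 down [OR]: Bus B fails=occurs, Left automatic transfer switch fails=occurs → at least one input occurs → occurs.
Data center power outage [AND]: Generator path inoperative=not, UPS chain inoperative=occurs, Utility feed 2 down=occurs → not all inputs occur → does not occur.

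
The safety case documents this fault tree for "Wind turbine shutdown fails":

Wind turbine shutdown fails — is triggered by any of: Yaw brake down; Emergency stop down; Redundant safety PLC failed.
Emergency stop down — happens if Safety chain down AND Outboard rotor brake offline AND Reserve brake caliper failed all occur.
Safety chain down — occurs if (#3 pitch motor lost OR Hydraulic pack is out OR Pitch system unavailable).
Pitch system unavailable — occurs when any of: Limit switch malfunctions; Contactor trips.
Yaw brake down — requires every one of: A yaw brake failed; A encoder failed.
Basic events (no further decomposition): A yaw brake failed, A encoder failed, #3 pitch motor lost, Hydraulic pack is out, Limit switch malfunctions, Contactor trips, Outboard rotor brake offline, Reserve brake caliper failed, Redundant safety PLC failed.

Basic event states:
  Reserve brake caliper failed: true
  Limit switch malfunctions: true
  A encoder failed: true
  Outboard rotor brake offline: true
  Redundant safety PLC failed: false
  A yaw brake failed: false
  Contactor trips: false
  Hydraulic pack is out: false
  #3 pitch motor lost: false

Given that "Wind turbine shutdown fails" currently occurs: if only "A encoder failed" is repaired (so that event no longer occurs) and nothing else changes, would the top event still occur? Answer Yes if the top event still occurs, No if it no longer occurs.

Counterfactual: set "A encoder failed" to not occurred.
Yaw brake down [AND]: A yaw brake failed=not, A encoder failed=not → not all inputs occur → does not occur.
Pitch system unavailable [OR]: Limit switch malfunctions=occurs, Contactor trips=not → at least one input occurs → occurs.
Safety chain down [OR]: #3 pitch motor lost=not, Hydraulic pack is out=not, Pitch system unavailable=occurs → at least one input occurs → occurs.
Emergency stop down [AND]: Safety chain down=occurs, Outboard rotor brake offline=occurs, Reserve brake caliper failed=occurs → all inputs occur → occurs.
Wind turbine shutdown fails [OR]: Yaw brake down=not, Emergency stop down=occurs, Redundant safety PLC failed=not → at least one input occurs → occurs.

Yes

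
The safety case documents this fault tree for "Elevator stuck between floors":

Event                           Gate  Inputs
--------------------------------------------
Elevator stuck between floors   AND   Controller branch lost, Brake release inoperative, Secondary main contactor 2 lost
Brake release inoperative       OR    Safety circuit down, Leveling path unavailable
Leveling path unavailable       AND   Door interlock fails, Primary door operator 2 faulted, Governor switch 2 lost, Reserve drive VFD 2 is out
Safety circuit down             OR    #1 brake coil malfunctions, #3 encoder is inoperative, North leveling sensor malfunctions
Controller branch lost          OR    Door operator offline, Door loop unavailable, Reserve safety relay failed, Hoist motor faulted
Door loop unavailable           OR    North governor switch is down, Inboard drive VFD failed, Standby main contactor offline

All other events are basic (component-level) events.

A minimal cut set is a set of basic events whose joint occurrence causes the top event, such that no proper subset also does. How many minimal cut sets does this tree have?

24

Door loop unavailable [OR]: union of children's cut sets → 3 cut set(s).
Controller branch lost [OR]: union of children's cut sets → 6 cut set(s).
Safety circuit down [OR]: union of children's cut sets → 3 cut set(s).
Leveling path unavailable [AND]: one cut set from each child combined → 1 × 1 × 1 × 1 = 1 cut set(s).
Brake release inoperative [OR]: union of children's cut sets → 4 cut set(s).
Elevator stuck between floors [AND]: one cut set from each child combined → 6 × 4 × 1 = 24 cut set(s).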